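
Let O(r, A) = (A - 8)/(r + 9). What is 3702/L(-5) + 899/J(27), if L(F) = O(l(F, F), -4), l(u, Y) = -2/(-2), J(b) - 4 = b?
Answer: -3056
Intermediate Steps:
J(b) = 4 + b
l(u, Y) = 1 (l(u, Y) = -2*(-1/2) = 1)
O(r, A) = (-8 + A)/(9 + r)
L(F) = -6/5 (L(F) = (-8 - 4)/(9 + 1) = -12/10 = (1/10)*(-12) = -6/5)
3702/L(-5) + 899/J(27) = 3702/(-6/5) + 899/(4 + 27) = 3702*(-5/6) + 899/31 = -3085 + 899*(1/31) = -3085 + 29 = -3056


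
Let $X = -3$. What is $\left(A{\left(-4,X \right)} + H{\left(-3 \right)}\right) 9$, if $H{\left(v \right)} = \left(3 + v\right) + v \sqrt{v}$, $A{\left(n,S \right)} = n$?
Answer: $-36 - 27 i \sqrt{3} \approx -36.0 - 46.765 i$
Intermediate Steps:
$H{\left(v \right)} = 3 + v + v^{\frac{3}{2}}$ ($H{\left(v \right)} = \left(3 + v\right) + v^{\frac{3}{2}} = 3 + v + v^{\frac{3}{2}}$)
$\left(A{\left(-4,X \right)} + H{\left(-3 \right)}\right) 9 = \left(-4 + \left(3 - 3 + \left(-3\right)^{\frac{3}{2}}\right)\right) 9 = \left(-4 - 3 i \sqrt{3}\right) 9 = -36 - 27 i \sqrt{3}$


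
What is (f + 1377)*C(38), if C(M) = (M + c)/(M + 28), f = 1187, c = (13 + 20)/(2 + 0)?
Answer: 69869/33 ≈ 2117.2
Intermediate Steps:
c = 33/2 ≈ 16.500
C(M) = (33/2 + M)/(28 + M) (C(M) = (M + 33/2)/(M + 28) = (33/2 + M)/(28 + M))
(f + 1377)*C(38) = (1187 + 1377)*((33/2 + 38)/(28 + 38)) = 2564*((109/2)/66) = 2564*((1/66)*(109/2)) = 2564*(109/132) = 69869/33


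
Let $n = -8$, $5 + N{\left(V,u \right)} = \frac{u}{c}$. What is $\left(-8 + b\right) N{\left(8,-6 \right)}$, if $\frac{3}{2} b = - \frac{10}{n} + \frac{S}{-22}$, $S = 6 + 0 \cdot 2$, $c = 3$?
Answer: $\frac{3395}{66} \approx 51.439$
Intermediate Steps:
$N{\left(V,u \right)} = -5 + \frac{u}{3}$
$S = 6$ ($S = 6 + 0 = 6$)
$b = \frac{43}{66}$ ($b = \frac{2 \left(- \frac{10}{-8} + \frac{6}{-22}\right)}{3} = \frac{2 \left(\left(-10\right) \left(- \frac{1}{8}\right) + 6 \left(- \frac{1}{22}\right)\right)}{3} = \frac{2 \left(\frac{5}{4} - \frac{3}{11}\right)}{3} = \frac{2}{3} \cdot \frac{43}{44} = \frac{43}{66} \approx 0.65152$)
$\left(-8 + b\right) N{\left(8,-6 \right)} = \left(-8 + \frac{43}{66}\right) \left(-5 + \frac{1}{3} \left(-6\right)\right) = - \frac{485 \left(-5 - 2\right)}{66} = \left(- \frac{485}{66}\right) \left(-7\right) = \frac{3395}{66}$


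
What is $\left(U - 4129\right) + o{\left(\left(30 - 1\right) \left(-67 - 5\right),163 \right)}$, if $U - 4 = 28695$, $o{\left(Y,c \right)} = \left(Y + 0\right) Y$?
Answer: $4384314$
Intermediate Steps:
$o{\left(Y,c \right)} = Y^{2}$ ($o{\left(Y,c \right)} = Y Y = Y^{2}$)
$U = 28699$ ($U = 4 + 28695 = 28699$)
$\left(U - 4129\right) + o{\left(\left(30 - 1\right) \left(-67 - 5\right),163 \right)} = \left(28699 - 4129\right) + \left(\left(30 - 1\right) \left(-67 - 5\right)\right)^{2} = 24570 + \left(29 \left(-72\right)\right)^{2} = 24570 + \left(-2088\right)^{2} = 24570 + 4359744 = 4384314$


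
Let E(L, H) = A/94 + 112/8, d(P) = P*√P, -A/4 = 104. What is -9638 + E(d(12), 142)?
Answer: -452536/47 ≈ -9628.4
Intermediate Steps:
A = -416 (A = -4*104 = -416)
d(P) = P^(3/2)
E(L, H) = 450/47 (E(L, H) = -416/94 + 112/8 = -416*1/94 + 112*(⅛) = -208/47 + 14 = 450/47)
-9638 + E(d(12), 142) = -9638 + 450/47 = -452536/47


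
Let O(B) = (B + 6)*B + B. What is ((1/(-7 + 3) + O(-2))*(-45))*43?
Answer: 79335/4 ≈ 19834.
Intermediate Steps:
O(B) = B + B*(6 + B) (O(B) = (6 + B)*B + B = B*(6 + B) + B = B + B*(6 + B))
((1/(-7 + 3) + O(-2))*(-45))*43 = ((1/(-7 + 3) - 2*(7 - 2))*(-45))*43 = ((1/(-4) - 2*5)*(-45))*43 = ((-1/4 - 10)*(-45))*43 = -41/4*(-45)*43 = (1845/4)*43 = 79335/4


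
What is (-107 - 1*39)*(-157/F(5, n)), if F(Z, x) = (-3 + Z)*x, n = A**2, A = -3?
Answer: 11461/9 ≈ 1273.4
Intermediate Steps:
n = 9 (n = (-3)**2 = 9)
F(Z, x) = x*(-3 + Z)
(-107 - 1*39)*(-157/F(5, n)) = (-107 - 1*39)*(-157*1/(9*(-3 + 5))) = (-107 - 39)*(-157/(9*2)) = -(-22922)/18 = -146*(-157/18) = 11461/9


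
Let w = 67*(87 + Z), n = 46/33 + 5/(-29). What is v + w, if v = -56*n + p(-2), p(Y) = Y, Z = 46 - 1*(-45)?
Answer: 11345804/957 ≈ 11856.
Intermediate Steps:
Z = 91 (Z = 46 + 45 = 91)
n = 1169/957 (n = 46*(1/33) + 5*(-1/29) = 46/33 - 5/29 = 1169/957 ≈ 1.2215)
v = -67378/957 (v = -56*1169/957 - 2 = -65464/957 - 2 = -67378/957 ≈ -70.405)
w = 11926 (w = 67*(87 + 91) = 67*178 = 11926)
v + w = -67378/957 + 11926 = 11345804/957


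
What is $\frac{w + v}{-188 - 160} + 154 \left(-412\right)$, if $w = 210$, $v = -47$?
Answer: $- \frac{22080067}{348} \approx -63448.0$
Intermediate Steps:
$\frac{w + v}{-188 - 160} + 154 \left(-412\right) = \frac{210 - 47}{-188 - 160} + 154 \left(-412\right) = \frac{163}{-348} - 63448 = 163 \left(- \frac{1}{348}\right) - 63448 = - \frac{163}{348} - 63448 = - \frac{22080067}{348}$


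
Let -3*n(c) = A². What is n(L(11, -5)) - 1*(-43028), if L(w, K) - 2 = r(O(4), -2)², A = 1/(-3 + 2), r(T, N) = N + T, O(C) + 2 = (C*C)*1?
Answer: 129083/3 ≈ 43028.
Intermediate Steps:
O(C) = -2 + C² (O(C) = -2 + (C*C)*1 = -2 + C²*1 = -2 + C²)
A = -1 (A = 1/(-1) = -1)
L(w, K) = 146 (L(w, K) = 2 + (-2 + (-2 + 4²))² = 2 + (-2 + (-2 + 16))² = 2 + (-2 + 14)² = 2 + 12² = 2 + 144 = 146)
n(c) = -⅓ (n(c) = -⅓*(-1)² = -⅓*1 = -⅓)
n(L(11, -5)) - 1*(-43028) = -⅓ - 1*(-43028) = -⅓ + 43028 = 129083/3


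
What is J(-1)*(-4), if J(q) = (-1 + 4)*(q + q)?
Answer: 24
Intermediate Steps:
J(q) = 6*q (J(q) = 3*(2*q) = 6*q)
J(-1)*(-4) = (6*(-1))*(-4) = -6*(-4) = 24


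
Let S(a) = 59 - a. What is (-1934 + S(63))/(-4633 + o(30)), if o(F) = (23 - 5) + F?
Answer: 1938/4585 ≈ 0.42268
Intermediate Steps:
o(F) = 18 + F
(-1934 + S(63))/(-4633 + o(30)) = (-1934 + (59 - 1*63))/(-4633 + (18 + 30)) = (-1934 + (59 - 63))/(-4633 + 48) = (-1934 - 4)/(-4585) = -1938*(-1/4585) = 1938/4585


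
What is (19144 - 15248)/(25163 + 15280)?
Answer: 3896/40443 ≈ 0.096333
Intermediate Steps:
(19144 - 15248)/(25163 + 15280) = 3896/40443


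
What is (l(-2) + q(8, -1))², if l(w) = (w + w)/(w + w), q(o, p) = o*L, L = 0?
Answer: 1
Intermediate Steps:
q(o, p) = 0 (q(o, p) = o*0 = 0)
l(w) = 1 (l(w) = (2*w)/((2*w)) = (2*w)*(1/(2*w)) = 1)
(l(-2) + q(8, -1))² = (1 + 0)² = 1² = 1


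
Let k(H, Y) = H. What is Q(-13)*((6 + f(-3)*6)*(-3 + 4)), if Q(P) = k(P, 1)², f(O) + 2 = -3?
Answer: -4056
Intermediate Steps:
f(O) = -5 (f(O) = -2 - 3 = -5)
Q(P) = P²
Q(-13)*((6 + f(-3)*6)*(-3 + 4)) = (-13)²*((6 - 5*6)*(-3 + 4)) = 169*((6 - 30)*1) = 169*(-24*1) = 169*(-24) = -4056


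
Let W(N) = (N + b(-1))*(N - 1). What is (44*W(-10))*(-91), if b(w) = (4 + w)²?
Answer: -44044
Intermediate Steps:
W(N) = (-1 + N)*(9 + N) (W(N) = (N + (4 - 1)²)*(N - 1) = (N + 3²)*(-1 + N) = (N + 9)*(-1 + N) = (9 + N)*(-1 + N) = (-1 + N)*(9 + N))
(44*W(-10))*(-91) = (44*(-9 + (-10)² + 8*(-10)))*(-91) = (44*(-9 + 100 - 80))*(-91) = (44*11)*(-91) = 484*(-91) = -44044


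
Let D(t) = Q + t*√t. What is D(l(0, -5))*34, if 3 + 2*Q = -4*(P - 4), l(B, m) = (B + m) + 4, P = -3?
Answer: 425 - 34*I ≈ 425.0 - 34.0*I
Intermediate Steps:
l(B, m) = 4 + B + m
Q = 25/2 (Q = -3/2 + (-4*(-3 - 4))/2 = -3/2 + (-4*(-7))/2 = -3/2 + (½)*28 = -3/2 + 14 = 25/2 ≈ 12.500)
D(t) = 25/2 + t^(3/2) (D(t) = 25/2 + t*√t = 25/2 + t^(3/2))
D(l(0, -5))*34 = (25/2 + (4 + 0 - 5)^(3/2))*34 = (25/2 + (-1)^(3/2))*34 = (25/2 - I)*34 = 425 - 34*I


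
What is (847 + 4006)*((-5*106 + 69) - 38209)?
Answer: -187665510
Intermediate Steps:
(847 + 4006)*((-5*106 + 69) - 38209) = 4853*((-530 + 69) - 38209) = 4853*(-461 - 38209) = 4853*(-38670) = -187665510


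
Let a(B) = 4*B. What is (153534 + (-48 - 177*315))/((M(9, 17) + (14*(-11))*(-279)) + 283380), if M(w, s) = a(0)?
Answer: 32577/108782 ≈ 0.29947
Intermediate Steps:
M(w, s) = 0 (M(w, s) = 4*0 = 0)
(153534 + (-48 - 177*315))/((M(9, 17) + (14*(-11))*(-279)) + 283380) = (153534 + (-48 - 177*315))/((0 + (14*(-11))*(-279)) + 283380) = (153534 + (-48 - 55755))/((0 - 154*(-279)) + 283380) = (153534 - 55803)/((0 + 42966) + 283380) = 97731/(42966 + 283380) = 97731/326346 = 97731*(1/326346) = 32577/108782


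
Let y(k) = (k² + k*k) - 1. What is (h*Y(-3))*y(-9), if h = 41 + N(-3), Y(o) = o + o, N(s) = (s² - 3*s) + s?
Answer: -54096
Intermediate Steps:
N(s) = s² - 2*s
Y(o) = 2*o
y(k) = -1 + 2*k² (y(k) = (k² + k²) - 1 = 2*k² - 1 = -1 + 2*k²)
h = 56 (h = 41 - 3*(-2 - 3) = 41 - 3*(-5) = 41 + 15 = 56)
(h*Y(-3))*y(-9) = (56*(2*(-3)))*(-1 + 2*(-9)²) = (56*(-6))*(-1 + 2*81) = -336*(-1 + 162) = -336*161 = -54096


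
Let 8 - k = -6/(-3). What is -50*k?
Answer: -300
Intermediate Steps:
k = 6 (k = 8 - (-6)/(-3) = 8 - (-6)*(-1)/3 = 8 - 1*2 = 8 - 2 = 6)
-50*k = -50*6 = -300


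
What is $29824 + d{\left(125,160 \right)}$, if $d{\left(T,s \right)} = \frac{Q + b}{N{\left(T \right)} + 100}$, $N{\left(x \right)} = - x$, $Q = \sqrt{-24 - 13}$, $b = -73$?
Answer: $\frac{745673}{25} - \frac{i \sqrt{37}}{25} \approx 29827.0 - 0.24331 i$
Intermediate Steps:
$Q = i \sqrt{37}$ ($Q = \sqrt{-37} = i \sqrt{37} \approx 6.0828 i$)
$d{\left(T,s \right)} = \frac{-73 + i \sqrt{37}}{100 - T}$ ($d{\left(T,s \right)} = \frac{i \sqrt{37} - 73}{- T + 100} = \frac{-73 + i \sqrt{37}}{100 - T}$)
$29824 + d{\left(125,160 \right)} = 29824 + \frac{73 - i \sqrt{37}}{-100 + 125} = 29824 + \frac{73 - i \sqrt{37}}{25} = 29824 + \left(\frac{73}{25} - \frac{i \sqrt{37}}{25}\right) = \frac{745673}{25} - \frac{i \sqrt{37}}{25}$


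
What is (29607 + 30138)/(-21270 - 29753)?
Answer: -8535/7289 ≈ -1.1709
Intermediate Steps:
(29607 + 30138)/(-21270 - 29753) = 59745/(-51023) = 59745*(-1/51023) = -8535/7289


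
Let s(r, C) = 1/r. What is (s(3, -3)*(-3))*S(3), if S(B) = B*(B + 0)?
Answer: -9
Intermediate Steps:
S(B) = B² (S(B) = B*B = B²)
(s(3, -3)*(-3))*S(3) = (-3/3)*3² = ((⅓)*(-3))*9 = -1*9 = -9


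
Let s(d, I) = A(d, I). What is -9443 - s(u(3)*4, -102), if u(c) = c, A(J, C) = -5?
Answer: -9438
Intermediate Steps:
s(d, I) = -5
-9443 - s(u(3)*4, -102) = -9443 - 1*(-5) = -9443 + 5 = -9438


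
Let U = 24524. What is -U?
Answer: -24524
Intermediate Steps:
-U = -1*24524 = -24524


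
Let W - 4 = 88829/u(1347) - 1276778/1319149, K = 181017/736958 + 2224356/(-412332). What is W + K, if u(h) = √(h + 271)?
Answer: -70711159095813449/33404300721783862 + 88829*√1618/1618 ≈ 2206.2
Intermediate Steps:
u(h) = √(271 + h)
K = -130384820617/25322613838 (K = 181017*(1/736958) + 2224356*(-1/412332) = 181017/736958 - 185363/34361 = -130384820617/25322613838 ≈ -5.1489)
W = 3999818/1319149 + 88829*√1618/1618 (W = 4 + (88829/(√(271 + 1347)) - 1276778/1319149) = 4 + (88829/(√1618) - 1276778*1/1319149) = 4 + (88829*(√1618/1618) - 1276778/1319149) = 4 + (88829*√1618/1618 - 1276778/1319149) = 4 + (-1276778/1319149 + 88829*√1618/1618) = 3999818/1319149 + 88829*√1618/1618 ≈ 2211.4)
W + K = (3999818/1319149 + 88829*√1618/1618) - 130384820617/25322613838 = -70711159095813449/33404300721783862 + 88829*√1618/1618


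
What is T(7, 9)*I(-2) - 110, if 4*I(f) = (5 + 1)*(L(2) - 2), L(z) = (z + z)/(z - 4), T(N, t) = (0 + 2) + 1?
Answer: -128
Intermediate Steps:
T(N, t) = 3 (T(N, t) = 2 + 1 = 3)
L(z) = 2*z/(-4 + z) (L(z) = (2*z)/(-4 + z) = 2*z/(-4 + z))
I(f) = -6 (I(f) = ((5 + 1)*(2*2/(-4 + 2) - 2))/4 = (6*(2*2/(-2) - 2))/4 = (6*(2*2*(-½) - 2))/4 = (6*(-2 - 2))/4 = (6*(-4))/4 = (¼)*(-24) = -6)
T(7, 9)*I(-2) - 110 = 3*(-6) - 110 = -18 - 110 = -128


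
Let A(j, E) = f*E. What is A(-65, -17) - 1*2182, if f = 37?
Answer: -2811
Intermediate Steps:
A(j, E) = 37*E
A(-65, -17) - 1*2182 = 37*(-17) - 1*2182 = -629 - 2182 = -2811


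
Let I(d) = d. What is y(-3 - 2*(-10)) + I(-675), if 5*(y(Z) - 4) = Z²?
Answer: -3066/5 ≈ -613.20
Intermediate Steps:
y(Z) = 4 + Z²/5
y(-3 - 2*(-10)) + I(-675) = (4 + (-3 - 2*(-10))²/5) - 675 = (4 + (-3 + 20)²/5) - 675 = (4 + (⅕)*17²) - 675 = (4 + (⅕)*289) - 675 = (4 + 289/5) - 675 = 309/5 - 675 = -3066/5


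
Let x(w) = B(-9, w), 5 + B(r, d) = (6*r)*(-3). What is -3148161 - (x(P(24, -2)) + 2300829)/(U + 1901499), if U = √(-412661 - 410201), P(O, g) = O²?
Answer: (-3148161*√822862 + 5986227294325*I)/(√822862 - 1901499*I) ≈ -3.1482e+6 + 0.00057697*I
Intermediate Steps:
B(r, d) = -5 - 18*r (B(r, d) = -5 + (6*r)*(-3) = -5 - 18*r)
x(w) = 157 (x(w) = -5 - 18*(-9) = -5 + 162 = 157)
U = I*√822862 (U = √(-822862) = I*√822862 ≈ 907.12*I)
-3148161 - (x(P(24, -2)) + 2300829)/(U + 1901499) = -3148161 - (157 + 2300829)/(I*√822862 + 1901499) = -3148161 - 2300986/(1901499 + I*√822862)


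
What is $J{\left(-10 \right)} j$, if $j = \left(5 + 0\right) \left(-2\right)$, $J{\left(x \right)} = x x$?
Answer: $-1000$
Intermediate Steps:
$J{\left(x \right)} = x^{2}$
$j = -10$ ($j = 5 \left(-2\right) = -10$)
$J{\left(-10 \right)} j = \left(-10\right)^{2} \left(-10\right) = 100 \left(-10\right) = -1000$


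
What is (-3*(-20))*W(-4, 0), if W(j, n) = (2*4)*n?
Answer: 0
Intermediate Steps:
W(j, n) = 8*n
(-3*(-20))*W(-4, 0) = (-3*(-20))*(8*0) = 60*0 = 0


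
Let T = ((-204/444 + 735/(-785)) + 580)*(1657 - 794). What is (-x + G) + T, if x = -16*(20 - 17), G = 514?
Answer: 2903904314/5809 ≈ 4.9990e+5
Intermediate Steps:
x = -48 (x = -16*3 = -48)
T = 2900639656/5809 (T = ((-204*1/444 + 735*(-1/785)) + 580)*863 = ((-17/37 - 147/157) + 580)*863 = (-8108/5809 + 580)*863 = (3361112/5809)*863 = 2900639656/5809 ≈ 4.9934e+5)
(-x + G) + T = (-1*(-48) + 514) + 2900639656/5809 = (48 + 514) + 2900639656/5809 = 562 + 2900639656/5809 = 2903904314/5809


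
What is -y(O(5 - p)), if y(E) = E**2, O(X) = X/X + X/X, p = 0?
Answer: -4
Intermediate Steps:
O(X) = 2 (O(X) = 1 + 1 = 2)
-y(O(5 - p)) = -1*2**2 = -1*4 = -4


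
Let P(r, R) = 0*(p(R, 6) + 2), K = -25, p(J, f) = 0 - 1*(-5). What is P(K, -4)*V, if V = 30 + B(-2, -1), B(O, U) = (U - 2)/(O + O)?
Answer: 0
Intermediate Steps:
p(J, f) = 5 (p(J, f) = 0 + 5 = 5)
B(O, U) = (-2 + U)/(2*O) (B(O, U) = (-2 + U)/((2*O)) = (-2 + U)*(1/(2*O)) = (-2 + U)/(2*O))
V = 123/4 (V = 30 + (½)*(-2 - 1)/(-2) = 30 + (½)*(-½)*(-3) = 30 + ¾ = 123/4 ≈ 30.750)
P(r, R) = 0 (P(r, R) = 0*(5 + 2) = 0*7 = 0)
P(K, -4)*V = 0*(123/4) = 0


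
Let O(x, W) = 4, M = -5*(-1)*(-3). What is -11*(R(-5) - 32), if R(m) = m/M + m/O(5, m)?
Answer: 4345/12 ≈ 362.08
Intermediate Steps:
M = -15 (M = 5*(-3) = -15)
R(m) = 11*m/60 (R(m) = m/(-15) + m/4 = m*(-1/15) + m*(1/4) = -m/15 + m/4 = 11*m/60)
-11*(R(-5) - 32) = -11*((11/60)*(-5) - 32) = -11*(-11/12 - 32) = -11*(-395/12) = 4345/12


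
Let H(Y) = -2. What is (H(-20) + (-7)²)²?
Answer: 2209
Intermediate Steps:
(H(-20) + (-7)²)² = (-2 + (-7)²)² = (-2 + 49)² = 47² = 2209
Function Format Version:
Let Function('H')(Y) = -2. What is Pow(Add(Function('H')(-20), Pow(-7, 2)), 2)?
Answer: 2209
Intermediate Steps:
Pow(Add(Function('H')(-20), Pow(-7, 2)), 2) = Pow(Add(-2, Pow(-7, 2)), 2) = Pow(Add(-2, 49), 2) = Pow(47, 2) = 2209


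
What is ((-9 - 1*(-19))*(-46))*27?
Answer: -12420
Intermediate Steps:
((-9 - 1*(-19))*(-46))*27 = ((-9 + 19)*(-46))*27 = (10*(-46))*27 = -460*27 = -12420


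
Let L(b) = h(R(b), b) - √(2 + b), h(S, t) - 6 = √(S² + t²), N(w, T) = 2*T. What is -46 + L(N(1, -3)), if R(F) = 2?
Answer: -40 - 2*I + 2*√10 ≈ -33.675 - 2.0*I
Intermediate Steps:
h(S, t) = 6 + √(S² + t²)
L(b) = 6 + √(4 + b²) - √(2 + b) (L(b) = (6 + √(2² + b²)) - √(2 + b) = (6 + √(4 + b²)) - √(2 + b) = 6 + √(4 + b²) - √(2 + b))
-46 + L(N(1, -3)) = -46 + (6 + √(4 + (2*(-3))²) - √(2 + 2*(-3))) = -46 + (6 + √(4 + (-6)²) - √(2 - 6)) = -46 + (6 + √(4 + 36) - √(-4)) = -46 + (6 + √40 - 2*I) = -46 + (6 + 2*√10 - 2*I) = -46 + (6 - 2*I + 2*√10) = -40 - 2*I + 2*√10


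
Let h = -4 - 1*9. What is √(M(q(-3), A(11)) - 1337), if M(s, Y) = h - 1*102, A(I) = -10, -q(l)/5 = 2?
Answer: 22*I*√3 ≈ 38.105*I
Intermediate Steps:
q(l) = -10 (q(l) = -5*2 = -10)
h = -13 (h = -4 - 9 = -13)
M(s, Y) = -115 (M(s, Y) = -13 - 1*102 = -13 - 102 = -115)
√(M(q(-3), A(11)) - 1337) = √(-115 - 1337) = √(-1452) = 22*I*√3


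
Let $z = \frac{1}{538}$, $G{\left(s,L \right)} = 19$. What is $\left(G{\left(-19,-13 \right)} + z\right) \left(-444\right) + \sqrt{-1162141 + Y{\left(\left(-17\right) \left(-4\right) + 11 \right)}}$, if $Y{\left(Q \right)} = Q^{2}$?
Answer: $- \frac{2269506}{269} + 10 i \sqrt{11559} \approx -8436.8 + 1075.1 i$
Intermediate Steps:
$z = \frac{1}{538} \approx 0.0018587$
$\left(G{\left(-19,-13 \right)} + z\right) \left(-444\right) + \sqrt{-1162141 + Y{\left(\left(-17\right) \left(-4\right) + 11 \right)}} = \left(19 + \frac{1}{538}\right) \left(-444\right) + \sqrt{-1162141 + \left(\left(-17\right) \left(-4\right) + 11\right)^{2}} = \frac{10223}{538} \left(-444\right) + \sqrt{-1162141 + \left(68 + 11\right)^{2}} = - \frac{2269506}{269} + \sqrt{-1162141 + 79^{2}} = - \frac{2269506}{269} + \sqrt{-1162141 + 6241} = - \frac{2269506}{269} + \sqrt{-1155900} = - \frac{2269506}{269} + 10 i \sqrt{11559}$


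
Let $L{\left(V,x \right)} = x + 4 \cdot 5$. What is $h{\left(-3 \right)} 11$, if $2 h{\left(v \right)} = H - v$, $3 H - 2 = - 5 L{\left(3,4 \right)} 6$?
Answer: $- \frac{7799}{6} \approx -1299.8$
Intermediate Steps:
$L{\left(V,x \right)} = 20 + x$ ($L{\left(V,x \right)} = x + 20 = 20 + x$)
$H = - \frac{718}{3}$ ($H = \frac{2}{3} + \frac{- 5 \left(20 + 4\right) 6}{3} = \frac{2}{3} + \frac{\left(-5\right) 24 \cdot 6}{3} = \frac{2}{3} + \frac{\left(-120\right) 6}{3} = \frac{2}{3} + \frac{1}{3} \left(-720\right) = \frac{2}{3} - 240 = - \frac{718}{3} \approx -239.33$)
$h{\left(v \right)} = - \frac{359}{3} - \frac{v}{2}$ ($h{\left(v \right)} = \frac{- \frac{718}{3} - v}{2} = - \frac{359}{3} - \frac{v}{2}$)
$h{\left(-3 \right)} 11 = \left(- \frac{359}{3} - - \frac{3}{2}\right) 11 = \left(- \frac{359}{3} + \frac{3}{2}\right) 11 = \left(- \frac{709}{6}\right) 11 = - \frac{7799}{6}$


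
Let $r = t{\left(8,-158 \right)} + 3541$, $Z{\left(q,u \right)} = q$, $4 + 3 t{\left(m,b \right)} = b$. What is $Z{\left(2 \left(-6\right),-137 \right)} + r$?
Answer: $3475$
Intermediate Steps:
$t{\left(m,b \right)} = - \frac{4}{3} + \frac{b}{3}$
$r = 3487$ ($r = \left(- \frac{4}{3} + \frac{1}{3} \left(-158\right)\right) + 3541 = \left(- \frac{4}{3} - \frac{158}{3}\right) + 3541 = -54 + 3541 = 3487$)
$Z{\left(2 \left(-6\right),-137 \right)} + r = 2 \left(-6\right) + 3487 = -12 + 3487 = 3475$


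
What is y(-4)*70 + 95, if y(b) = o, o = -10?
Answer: -605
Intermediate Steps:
y(b) = -10
y(-4)*70 + 95 = -10*70 + 95 = -700 + 95 = -605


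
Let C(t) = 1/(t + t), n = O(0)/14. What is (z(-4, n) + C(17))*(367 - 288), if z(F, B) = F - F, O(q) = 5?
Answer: 79/34 ≈ 2.3235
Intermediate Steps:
n = 5/14 ≈ 0.35714
z(F, B) = 0
C(t) = 1/(2*t)
(z(-4, n) + C(17))*(367 - 288) = (0 + (½)/17)*(367 - 288) = (0 + (½)*(1/17))*79 = (0 + 1/34)*79 = (1/34)*79 = 79/34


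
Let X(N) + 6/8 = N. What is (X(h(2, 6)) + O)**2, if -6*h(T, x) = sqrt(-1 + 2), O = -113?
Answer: 1868689/144 ≈ 12977.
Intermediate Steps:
h(T, x) = -1/6 (h(T, x) = -sqrt(-1 + 2)/6 = -sqrt(1)/6 = -1/6*1 = -1/6)
X(N) = -3/4 + N
(X(h(2, 6)) + O)**2 = ((-3/4 - 1/6) - 113)**2 = (-11/12 - 113)**2 = (-1367/12)**2 = 1868689/144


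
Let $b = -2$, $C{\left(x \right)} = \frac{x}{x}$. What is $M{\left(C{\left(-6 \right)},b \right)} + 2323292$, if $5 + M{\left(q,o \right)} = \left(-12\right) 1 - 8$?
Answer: $2323267$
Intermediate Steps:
$C{\left(x \right)} = 1$
$M{\left(q,o \right)} = -25$ ($M{\left(q,o \right)} = -5 - 20 = -25$)
$M{\left(C{\left(-6 \right)},b \right)} + 2323292 = -25 + 2323292 = 2323267$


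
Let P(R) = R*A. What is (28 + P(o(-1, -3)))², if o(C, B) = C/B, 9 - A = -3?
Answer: 1024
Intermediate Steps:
A = 12 (A = 9 - 1*(-3) = 9 + 3 = 12)
P(R) = 12*R (P(R) = R*12 = 12*R)
(28 + P(o(-1, -3)))² = (28 + 12*(-1/(-3)))² = (28 + 12*(-1*(-⅓)))² = (28 + 12*(⅓))² = (28 + 4)² = 32² = 1024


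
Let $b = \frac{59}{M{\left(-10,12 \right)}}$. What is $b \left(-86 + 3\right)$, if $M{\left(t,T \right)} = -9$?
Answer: $\frac{4897}{9} \approx 544.11$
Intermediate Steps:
$b = - \frac{59}{9}$ ($b = \frac{59}{-9} = 59 \left(- \frac{1}{9}\right) = - \frac{59}{9} \approx -6.5556$)
$b \left(-86 + 3\right) = - \frac{59 \left(-86 + 3\right)}{9} = \left(- \frac{59}{9}\right) \left(-83\right) = \frac{4897}{9}$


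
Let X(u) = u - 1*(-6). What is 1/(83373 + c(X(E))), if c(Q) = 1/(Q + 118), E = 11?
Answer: 135/11255356 ≈ 1.1994e-5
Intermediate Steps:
X(u) = 6 + u (X(u) = u + 6 = 6 + u)
c(Q) = 1/(118 + Q)
1/(83373 + c(X(E))) = 1/(83373 + 1/(118 + (6 + 11))) = 1/(83373 + 1/(118 + 17)) = 1/(83373 + 1/135) = 1/(11255356/135) = 135/11255356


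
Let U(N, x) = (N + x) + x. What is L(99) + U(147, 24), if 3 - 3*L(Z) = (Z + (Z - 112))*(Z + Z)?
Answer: -5480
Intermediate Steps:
U(N, x) = N + 2*x
L(Z) = 1 - 2*Z*(-112 + 2*Z)/3 (L(Z) = 1 - (Z + (Z - 112))*(Z + Z)/3 = 1 - (Z + (-112 + Z))*2*Z/3 = 1 - (-112 + 2*Z)*2*Z/3 = 1 - 2*Z*(-112 + 2*Z)/3)
L(99) + U(147, 24) = (1 - 4/3*99² + (224/3)*99) + (147 + 2*24) = (1 - 4/3*9801 + 7392) + (147 + 48) = (1 - 13068 + 7392) + 195 = -5675 + 195 = -5480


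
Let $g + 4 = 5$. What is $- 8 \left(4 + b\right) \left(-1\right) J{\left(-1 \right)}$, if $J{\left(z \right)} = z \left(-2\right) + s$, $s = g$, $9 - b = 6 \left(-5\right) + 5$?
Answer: $912$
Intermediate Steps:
$g = 1$ ($g = -4 + 5 = 1$)
$b = 34$ ($b = 9 - \left(6 \left(-5\right) + 5\right) = 9 - \left(-30 + 5\right) = 9 - -25 = 9 + 25 = 34$)
$s = 1$
$J{\left(z \right)} = 1 - 2 z$ ($J{\left(z \right)} = z \left(-2\right) + 1 = - 2 z + 1 = 1 - 2 z$)
$- 8 \left(4 + b\right) \left(-1\right) J{\left(-1 \right)} = - 8 \left(4 + 34\right) \left(-1\right) \left(1 - -2\right) = - 8 \cdot 38 \left(-1\right) \left(1 + 2\right) = \left(-8\right) \left(-38\right) 3 = 304 \cdot 3 = 912$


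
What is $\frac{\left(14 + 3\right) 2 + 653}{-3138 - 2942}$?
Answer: $- \frac{687}{6080} \approx -0.11299$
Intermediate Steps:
$\frac{\left(14 + 3\right) 2 + 653}{-3138 - 2942} = \frac{17 \cdot 2 + 653}{-6080} = \left(34 + 653\right) \left(- \frac{1}{6080}\right) = 687 \left(- \frac{1}{6080}\right) = - \frac{687}{6080}$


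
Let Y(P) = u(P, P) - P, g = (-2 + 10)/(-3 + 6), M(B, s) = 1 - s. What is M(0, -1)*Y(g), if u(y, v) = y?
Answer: 0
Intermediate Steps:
g = 8/3 ≈ 2.6667
Y(P) = 0 (Y(P) = P - P = 0)
M(0, -1)*Y(g) = (1 - 1*(-1))*0 = (1 + 1)*0 = 2*0 = 0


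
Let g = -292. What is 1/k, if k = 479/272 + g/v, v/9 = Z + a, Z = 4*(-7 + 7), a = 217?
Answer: 531216/856063 ≈ 0.62053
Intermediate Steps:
Z = 0 (Z = 4*0 = 0)
v = 1953 (v = 9*(0 + 217) = 9*217 = 1953)
k = 856063/531216 (k = 479/272 - 292/1953 = 856063/531216 ≈ 1.6115)
1/k = 1/(856063/531216) = 531216/856063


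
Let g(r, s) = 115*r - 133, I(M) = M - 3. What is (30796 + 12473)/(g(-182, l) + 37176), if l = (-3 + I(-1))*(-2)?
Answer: 14423/5371 ≈ 2.6853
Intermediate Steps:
I(M) = -3 + M
l = 14 (l = (-3 + (-3 - 1))*(-2) = (-3 - 4)*(-2) = -7*(-2) = 14)
g(r, s) = -133 + 115*r
(30796 + 12473)/(g(-182, l) + 37176) = (30796 + 12473)/((-133 + 115*(-182)) + 37176) = 43269/((-133 - 20930) + 37176) = 43269/(-21063 + 37176) = 43269/16113 = 43269*(1/16113) = 14423/5371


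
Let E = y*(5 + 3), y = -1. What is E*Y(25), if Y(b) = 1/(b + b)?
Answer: -4/25 ≈ -0.16000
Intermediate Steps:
E = -8 (E = -(5 + 3) = -1*8 = -8)
Y(b) = 1/(2*b)
E*Y(25) = -4/25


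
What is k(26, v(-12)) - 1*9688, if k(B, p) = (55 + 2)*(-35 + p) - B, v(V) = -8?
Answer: -12165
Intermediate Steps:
k(B, p) = -1995 - B + 57*p (k(B, p) = 57*(-35 + p) - B = (-1995 + 57*p) - B = -1995 - B + 57*p)
k(26, v(-12)) - 1*9688 = (-1995 - 1*26 + 57*(-8)) - 1*9688 = (-1995 - 26 - 456) - 9688 = -2477 - 9688 = -12165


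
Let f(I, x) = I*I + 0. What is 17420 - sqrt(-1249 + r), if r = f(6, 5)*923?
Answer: 17420 - sqrt(31979) ≈ 17241.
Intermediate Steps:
f(I, x) = I**2 (f(I, x) = I**2 + 0 = I**2)
r = 33228 (r = 6**2*923 = 36*923 = 33228)
17420 - sqrt(-1249 + r) = 17420 - sqrt(-1249 + 33228) = 17420 - sqrt(31979)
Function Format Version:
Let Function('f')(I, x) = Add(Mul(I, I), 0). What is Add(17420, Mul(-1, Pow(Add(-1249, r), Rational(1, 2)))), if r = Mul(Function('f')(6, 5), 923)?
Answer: Add(17420, Mul(-1, Pow(31979, Rational(1, 2)))) ≈ 17241.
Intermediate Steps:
Function('f')(I, x) = Pow(I, 2) (Function('f')(I, x) = Add(Pow(I, 2), 0) = Pow(I, 2))
r = 33228 (r = Mul(Pow(6, 2), 923) = Mul(36, 923) = 33228)
Add(17420, Mul(-1, Pow(Add(-1249, r), Rational(1, 2)))) = Add(17420, Mul(-1, Pow(Add(-1249, 33228), Rational(1, 2)))) = Add(17420, Mul(-1, Pow(31979, Rational(1, 2))))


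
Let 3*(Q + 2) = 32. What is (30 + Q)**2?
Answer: 13456/9 ≈ 1495.1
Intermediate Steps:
Q = 26/3 (Q = -2 + (1/3)*32 = -2 + 32/3 = 26/3 ≈ 8.6667)
(30 + Q)**2 = (30 + 26/3)**2 = (116/3)**2 = 13456/9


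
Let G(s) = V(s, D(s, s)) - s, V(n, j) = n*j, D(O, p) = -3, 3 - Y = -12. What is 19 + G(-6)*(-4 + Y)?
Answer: 283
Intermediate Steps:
Y = 15 (Y = 3 - 1*(-12) = 3 + 12 = 15)
V(n, j) = j*n
G(s) = -4*s (G(s) = -3*s - s = -4*s)
19 + G(-6)*(-4 + Y) = 19 + (-4*(-6))*(-4 + 15) = 19 + 24*11 = 19 + 264 = 283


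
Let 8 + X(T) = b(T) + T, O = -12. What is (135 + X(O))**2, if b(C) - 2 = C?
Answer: 11025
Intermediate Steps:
b(C) = 2 + C
X(T) = -6 + 2*T (X(T) = -8 + ((2 + T) + T) = -8 + (2 + 2*T) = -6 + 2*T)
(135 + X(O))**2 = (135 + (-6 + 2*(-12)))**2 = (135 + (-6 - 24))**2 = (135 - 30)**2 = 105**2 = 11025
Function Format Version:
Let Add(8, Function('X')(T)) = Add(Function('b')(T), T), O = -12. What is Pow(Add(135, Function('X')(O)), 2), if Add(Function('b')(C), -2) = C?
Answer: 11025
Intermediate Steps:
Function('b')(C) = Add(2, C)
Function('X')(T) = Add(-6, Mul(2, T)) (Function('X')(T) = Add(-8, Add(Add(2, T), T)) = Add(-8, Add(2, Mul(2, T))) = Add(-6, Mul(2, T)))
Pow(Add(135, Function('X')(O)), 2) = Pow(Add(135, Add(-6, Mul(2, -12))), 2) = Pow(Add(135, Add(-6, -24)), 2) = Pow(Add(135, -30), 2) = Pow(105, 2) = 11025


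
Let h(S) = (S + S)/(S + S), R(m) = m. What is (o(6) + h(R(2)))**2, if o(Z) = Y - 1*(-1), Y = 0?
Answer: 4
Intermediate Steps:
h(S) = 1 (h(S) = (2*S)/((2*S)) = (2*S)*(1/(2*S)) = 1)
o(Z) = 1 (o(Z) = 0 - 1*(-1) = 0 + 1 = 1)
(o(6) + h(R(2)))**2 = (1 + 1)**2 = 2**2 = 4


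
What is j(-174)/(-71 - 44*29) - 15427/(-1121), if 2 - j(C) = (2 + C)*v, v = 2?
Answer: 20392303/1509987 ≈ 13.505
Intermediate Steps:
j(C) = -2 - 2*C (j(C) = 2 - (2 + C)*2 = 2 - (4 + 2*C) = 2 + (-4 - 2*C) = -2 - 2*C)
j(-174)/(-71 - 44*29) - 15427/(-1121) = (-2 - 2*(-174))/(-71 - 44*29) - 15427/(-1121) = (-2 + 348)/(-71 - 1276) - 15427*(-1/1121) = 346/(-1347) + 15427/1121 = 346*(-1/1347) + 15427/1121 = -346/1347 + 15427/1121 = 20392303/1509987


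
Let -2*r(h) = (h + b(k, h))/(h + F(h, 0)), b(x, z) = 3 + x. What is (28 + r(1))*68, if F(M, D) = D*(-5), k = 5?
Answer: 1598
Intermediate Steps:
F(M, D) = -5*D
r(h) = -(8 + h)/(2*h) (r(h) = -(h + (3 + 5))/(2*(h - 5*0)) = -(h + 8)/(2*(h + 0)) = -(8 + h)/(2*h))
(28 + r(1))*68 = (28 + (½)*(-8 - 1*1)/1)*68 = (28 + (½)*1*(-8 - 1))*68 = (28 + (½)*1*(-9))*68 = (28 - 9/2)*68 = (47/2)*68 = 1598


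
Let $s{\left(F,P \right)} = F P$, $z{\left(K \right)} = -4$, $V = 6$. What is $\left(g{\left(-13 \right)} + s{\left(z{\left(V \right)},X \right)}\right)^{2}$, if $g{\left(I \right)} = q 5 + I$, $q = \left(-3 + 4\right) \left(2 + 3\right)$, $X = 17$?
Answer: $3136$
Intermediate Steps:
$q = 5$ ($q = 1 \cdot 5 = 5$)
$g{\left(I \right)} = 25 + I$ ($g{\left(I \right)} = 5 \cdot 5 + I = 25 + I$)
$\left(g{\left(-13 \right)} + s{\left(z{\left(V \right)},X \right)}\right)^{2} = \left(\left(25 - 13\right) - 68\right)^{2} = \left(12 - 68\right)^{2} = \left(-56\right)^{2} = 3136$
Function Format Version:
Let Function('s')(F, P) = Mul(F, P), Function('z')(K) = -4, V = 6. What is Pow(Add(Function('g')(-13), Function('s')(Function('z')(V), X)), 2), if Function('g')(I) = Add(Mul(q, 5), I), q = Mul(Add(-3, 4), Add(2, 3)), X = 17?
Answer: 3136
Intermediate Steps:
q = 5 (q = Mul(1, 5) = 5)
Function('g')(I) = Add(25, I) (Function('g')(I) = Add(Mul(5, 5), I) = Add(25, I))
Pow(Add(Function('g')(-13), Function('s')(Function('z')(V), X)), 2) = Pow(Add(Add(25, -13), Mul(-4, 17)), 2) = Pow(Add(12, -68), 2) = Pow(-56, 2) = 3136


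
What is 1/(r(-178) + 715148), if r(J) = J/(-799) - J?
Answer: 799/571545652 ≈ 1.3980e-6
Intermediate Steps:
r(J) = -800*J/799 (r(J) = J*(-1/799) - J = -J/799 - J = -800*J/799)
1/(r(-178) + 715148) = 1/(-800/799*(-178) + 715148) = 1/(142400/799 + 715148) = 1/(571545652/799) = 799/571545652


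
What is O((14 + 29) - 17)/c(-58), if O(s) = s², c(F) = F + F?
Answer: -169/29 ≈ -5.8276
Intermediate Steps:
c(F) = 2*F
O((14 + 29) - 17)/c(-58) = ((14 + 29) - 17)²/((2*(-58))) = (43 - 17)²/(-116) = 26²*(-1/116) = 676*(-1/116) = -169/29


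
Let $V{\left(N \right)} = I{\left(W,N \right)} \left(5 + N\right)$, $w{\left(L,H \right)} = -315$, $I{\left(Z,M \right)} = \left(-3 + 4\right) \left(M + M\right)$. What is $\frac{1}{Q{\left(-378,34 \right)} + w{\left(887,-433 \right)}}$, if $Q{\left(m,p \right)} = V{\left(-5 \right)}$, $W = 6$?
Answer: $- \frac{1}{315} \approx -0.0031746$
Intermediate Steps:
$I{\left(Z,M \right)} = 2 M$ ($I{\left(Z,M \right)} = 1 \cdot 2 M = 2 M$)
$V{\left(N \right)} = 2 N \left(5 + N\right)$
$Q{\left(m,p \right)} = 0$ ($Q{\left(m,p \right)} = 2 \left(-5\right) \left(5 - 5\right) = 2 \left(-5\right) 0 = 0$)
$\frac{1}{Q{\left(-378,34 \right)} + w{\left(887,-433 \right)}} = \frac{1}{0 - 315} = \frac{1}{-315} = - \frac{1}{315}$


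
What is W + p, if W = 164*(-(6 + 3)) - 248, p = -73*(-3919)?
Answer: 284363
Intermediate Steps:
p = 286087
W = -1724 (W = 164*(-1*9) - 248 = 164*(-9) - 248 = -1476 - 248 = -1724)
W + p = -1724 + 286087 = 284363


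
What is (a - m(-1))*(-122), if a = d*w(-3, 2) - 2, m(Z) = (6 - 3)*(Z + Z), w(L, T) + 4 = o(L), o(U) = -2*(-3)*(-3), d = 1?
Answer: 2196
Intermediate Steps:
o(U) = -18 (o(U) = 6*(-3) = -18)
w(L, T) = -22 (w(L, T) = -4 - 18 = -22)
m(Z) = 6*Z (m(Z) = 3*(2*Z) = 6*Z)
a = -24 (a = 1*(-22) - 2 = -22 - 2 = -24)
(a - m(-1))*(-122) = (-24 - 6*(-1))*(-122) = (-24 - 1*(-6))*(-122) = (-24 + 6)*(-122) = -18*(-122) = 2196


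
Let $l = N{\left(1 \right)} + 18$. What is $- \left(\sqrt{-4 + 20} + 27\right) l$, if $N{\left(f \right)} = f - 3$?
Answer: $-496$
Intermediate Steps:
$N{\left(f \right)} = -3 + f$
$l = 16$ ($l = \left(-3 + 1\right) + 18 = -2 + 18 = 16$)
$- \left(\sqrt{-4 + 20} + 27\right) l = - \left(\sqrt{-4 + 20} + 27\right) 16 = - \left(\sqrt{16} + 27\right) 16 = - \left(4 + 27\right) 16 = - 31 \cdot 16 = \left(-1\right) 496 = -496$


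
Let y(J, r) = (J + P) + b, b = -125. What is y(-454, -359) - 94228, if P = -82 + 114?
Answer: -94775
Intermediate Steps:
P = 32
y(J, r) = -93 + J (y(J, r) = (J + 32) - 125 = (32 + J) - 125 = -93 + J)
y(-454, -359) - 94228 = (-93 - 454) - 94228 = -547 - 94228 = -94775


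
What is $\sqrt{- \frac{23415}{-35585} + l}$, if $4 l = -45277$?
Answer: $\frac{i \sqrt{2293223207209}}{14234} \approx 106.39 i$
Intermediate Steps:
$l = - \frac{45277}{4}$ ($l = \frac{1}{4} \left(-45277\right) = - \frac{45277}{4} \approx -11319.0$)
$\sqrt{- \frac{23415}{-35585} + l} = \sqrt{- \frac{23415}{-35585} - \frac{45277}{4}} = \sqrt{\left(-23415\right) \left(- \frac{1}{35585}\right) - \frac{45277}{4}} = \sqrt{\frac{4683}{7117} - \frac{45277}{4}} = \sqrt{- \frac{322217677}{28468}} = \frac{i \sqrt{2293223207209}}{14234}$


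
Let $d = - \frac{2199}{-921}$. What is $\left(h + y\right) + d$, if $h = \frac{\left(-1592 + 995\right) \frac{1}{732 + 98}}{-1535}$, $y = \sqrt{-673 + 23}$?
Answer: $\frac{3042547}{1274050} + 5 i \sqrt{26} \approx 2.3881 + 25.495 i$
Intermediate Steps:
$d = \frac{733}{307}$ ($d = \left(-2199\right) \left(- \frac{1}{921}\right) = \frac{733}{307} \approx 2.3876$)
$y = 5 i \sqrt{26}$ ($y = \sqrt{-650} = 5 i \sqrt{26} \approx 25.495 i$)
$h = \frac{597}{1274050}$ ($h = - \frac{597}{830} \left(- \frac{1}{1535}\right) = \left(-597\right) \frac{1}{830} \left(- \frac{1}{1535}\right) = \left(- \frac{597}{830}\right) \left(- \frac{1}{1535}\right) = \frac{597}{1274050} \approx 0.00046858$)
$\left(h + y\right) + d = \left(\frac{597}{1274050} + 5 i \sqrt{26}\right) + \frac{733}{307} = \frac{3042547}{1274050} + 5 i \sqrt{26}$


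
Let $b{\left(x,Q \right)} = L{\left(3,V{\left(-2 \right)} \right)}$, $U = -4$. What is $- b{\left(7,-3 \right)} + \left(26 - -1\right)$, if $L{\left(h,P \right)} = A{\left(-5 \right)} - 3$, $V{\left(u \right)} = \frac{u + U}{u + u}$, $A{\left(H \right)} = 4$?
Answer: $26$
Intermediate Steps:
$V{\left(u \right)} = \frac{-4 + u}{2 u}$ ($V{\left(u \right)} = \frac{u - 4}{u + u} = \frac{-4 + u}{2 u}$)
$L{\left(h,P \right)} = 1$ ($L{\left(h,P \right)} = 4 - 3 = 1$)
$b{\left(x,Q \right)} = 1$
$- b{\left(7,-3 \right)} + \left(26 - -1\right) = \left(-1\right) 1 + \left(26 - -1\right) = -1 + \left(26 + 1\right) = -1 + 27 = 26$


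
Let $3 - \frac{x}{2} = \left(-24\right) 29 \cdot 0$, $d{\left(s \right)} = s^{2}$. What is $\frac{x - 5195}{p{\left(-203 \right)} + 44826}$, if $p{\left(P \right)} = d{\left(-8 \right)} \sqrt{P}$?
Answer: $- \frac{116301057}{1005100882} + \frac{83024 i \sqrt{203}}{502550441} \approx -0.11571 + 0.0023538 i$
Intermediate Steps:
$x = 6$ ($x = 6 - 2 \left(-24\right) 29 \cdot 0 = 6 - 2 \left(\left(-696\right) 0\right) = 6 - 0 = 6 + 0 = 6$)
$p{\left(P \right)} = 64 \sqrt{P}$ ($p{\left(P \right)} = \left(-8\right)^{2} \sqrt{P} = 64 \sqrt{P}$)
$\frac{x - 5195}{p{\left(-203 \right)} + 44826} = \frac{6 - 5195}{64 \sqrt{-203} + 44826} = - \frac{5189}{64 i \sqrt{203} + 44826} = - \frac{5189}{44826 + 64 i \sqrt{203}}$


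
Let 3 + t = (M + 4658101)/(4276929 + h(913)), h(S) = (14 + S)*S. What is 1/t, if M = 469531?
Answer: -320205/640138 ≈ -0.50021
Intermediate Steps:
h(S) = S*(14 + S)
t = -640138/320205 (t = -3 + (469531 + 4658101)/(4276929 + 913*(14 + 913)) = -3 + 5127632/(4276929 + 913*927) = -3 + 5127632/(4276929 + 846351) = -3 + 5127632/5123280 = -3 + 5127632*(1/5123280) = -3 + 320477/320205 = -640138/320205 ≈ -1.9992)
1/t = 1/(-640138/320205) = -320205/640138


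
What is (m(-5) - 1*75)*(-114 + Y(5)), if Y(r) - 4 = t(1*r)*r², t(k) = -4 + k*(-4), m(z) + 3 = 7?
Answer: 50410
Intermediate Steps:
m(z) = 4 (m(z) = -3 + 7 = 4)
t(k) = -4 - 4*k
Y(r) = 4 + r²*(-4 - 4*r) (Y(r) = 4 + (-4 - 4*r)*r² = 4 + r²*(-4 - 4*r))
(m(-5) - 1*75)*(-114 + Y(5)) = (4 - 1*75)*(-114 + (4 - 4*5² - 4*5³)) = (4 - 75)*(-114 + (4 - 4*25 - 4*125)) = -71*(-114 + (4 - 100 - 500)) = -71*(-114 - 596) = -71*(-710) = 50410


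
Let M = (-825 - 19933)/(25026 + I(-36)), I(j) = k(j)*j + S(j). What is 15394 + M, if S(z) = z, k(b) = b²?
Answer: 166773581/10833 ≈ 15395.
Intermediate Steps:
I(j) = j + j³ (I(j) = j²*j + j = j³ + j = j + j³)
M = 10379/10833 (M = (-825 - 19933)/(25026 + (-36 + (-36)³)) = -20758/(25026 + (-36 - 46656)) = -20758/(25026 - 46692) = -20758/(-21666) = -20758*(-1/21666) = 10379/10833 ≈ 0.95809)
15394 + M = 15394 + 10379/10833 = 166773581/10833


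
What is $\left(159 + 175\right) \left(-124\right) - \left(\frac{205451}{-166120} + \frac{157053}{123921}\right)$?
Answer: $- \frac{284193440661103}{6861918840} \approx -41416.0$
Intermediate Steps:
$\left(159 + 175\right) \left(-124\right) - \left(\frac{205451}{-166120} + \frac{157053}{123921}\right) = 334 \left(-124\right) - \left(205451 \left(- \frac{1}{166120}\right) + 157053 \cdot \frac{1}{123921}\right) = -41416 - \left(- \frac{205451}{166120} + \frac{52351}{41307}\right) = -41416 - \frac{209983663}{6861918840} = - \frac{284193440661103}{6861918840}$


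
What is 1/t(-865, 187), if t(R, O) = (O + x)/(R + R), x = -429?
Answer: 865/121 ≈ 7.1488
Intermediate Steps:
t(R, O) = (-429 + O)/(2*R) (t(R, O) = (O - 429)/(R + R) = (-429 + O)/((2*R)) = (-429 + O)*(1/(2*R)) = (-429 + O)/(2*R))
1/t(-865, 187) = 1/((½)*(-429 + 187)/(-865)) = 1/((½)*(-1/865)*(-242)) = 1/(121/865) = 865/121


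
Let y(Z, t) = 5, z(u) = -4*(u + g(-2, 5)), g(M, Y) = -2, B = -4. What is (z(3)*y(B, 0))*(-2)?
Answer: 40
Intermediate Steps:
z(u) = 8 - 4*u (z(u) = -4*(u - 2) = -4*(-2 + u) = 8 - 4*u)
(z(3)*y(B, 0))*(-2) = ((8 - 4*3)*5)*(-2) = ((8 - 12)*5)*(-2) = -4*5*(-2) = -20*(-2) = 40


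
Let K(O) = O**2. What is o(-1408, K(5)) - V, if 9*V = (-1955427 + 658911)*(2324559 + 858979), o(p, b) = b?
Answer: 1375835984611/3 ≈ 4.5861e+11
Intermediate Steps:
V = -1375835984536/3 (V = ((-1955427 + 658911)*(2324559 + 858979))/9 = (-1296516*3183538)/9 = (1/9)*(-4127507953608) = -1375835984536/3 ≈ -4.5861e+11)
o(-1408, K(5)) - V = 5**2 - 1*(-1375835984536/3) = 25 + 1375835984536/3 = 1375835984611/3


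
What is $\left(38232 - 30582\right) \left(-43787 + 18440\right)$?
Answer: $-193904550$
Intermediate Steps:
$\left(38232 - 30582\right) \left(-43787 + 18440\right) = 7650 \left(-25347\right) = -193904550$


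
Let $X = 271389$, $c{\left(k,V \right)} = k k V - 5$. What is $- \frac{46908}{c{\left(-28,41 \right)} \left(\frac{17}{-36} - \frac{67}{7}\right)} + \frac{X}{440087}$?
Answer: $\frac{3030889159077}{3977594763487} \approx 0.76199$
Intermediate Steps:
$c{\left(k,V \right)} = -5 + V k^{2}$ ($c{\left(k,V \right)} = k^{2} V - 5 = V k^{2} - 5 = -5 + V k^{2}$)
$- \frac{46908}{c{\left(-28,41 \right)} \left(\frac{17}{-36} - \frac{67}{7}\right)} + \frac{X}{440087} = - \frac{46908}{\left(-5 + 41 \left(-28\right)^{2}\right) \left(\frac{17}{-36} - \frac{67}{7}\right)} + \frac{271389}{440087} = - \frac{46908}{\left(-5 + 41 \cdot 784\right) \left(17 \left(- \frac{1}{36}\right) - \frac{67}{7}\right)} + 271389 \cdot \frac{1}{440087} = - \frac{46908}{\left(-5 + 32144\right) \left(- \frac{17}{36} - \frac{67}{7}\right)} + \frac{271389}{440087} = - \frac{46908}{32139 \left(- \frac{2531}{252}\right)} + \frac{271389}{440087} = - \frac{46908}{- \frac{9038201}{28}} + \frac{271389}{440087} = \left(-46908\right) \left(- \frac{28}{9038201}\right) + \frac{271389}{440087} = \frac{1313424}{9038201} + \frac{271389}{440087} = \frac{3030889159077}{3977594763487}$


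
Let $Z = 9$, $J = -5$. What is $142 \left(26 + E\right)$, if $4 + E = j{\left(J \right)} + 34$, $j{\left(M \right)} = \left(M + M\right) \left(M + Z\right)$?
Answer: $2272$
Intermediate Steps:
$j{\left(M \right)} = 2 M \left(9 + M\right)$ ($j{\left(M \right)} = \left(M + M\right) \left(M + 9\right) = 2 M \left(9 + M\right)$)
$E = -10$ ($E = -4 + \left(2 \left(-5\right) \left(9 - 5\right) + 34\right) = -4 + \left(2 \left(-5\right) 4 + 34\right) = -4 + \left(-40 + 34\right) = -4 - 6 = -10$)
$142 \left(26 + E\right) = 142 \left(26 - 10\right) = 142 \cdot 16 = 2272$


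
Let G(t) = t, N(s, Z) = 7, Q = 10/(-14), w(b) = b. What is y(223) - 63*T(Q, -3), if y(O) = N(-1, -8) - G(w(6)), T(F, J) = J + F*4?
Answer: 370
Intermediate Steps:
Q = -5/7 (Q = 10*(-1/14) = -5/7 ≈ -0.71429)
T(F, J) = J + 4*F
y(O) = 1 (y(O) = 7 - 1*6 = 7 - 6 = 1)
y(223) - 63*T(Q, -3) = 1 - 63*(-3 + 4*(-5/7)) = 1 - 63*(-3 - 20/7) = 1 - 63*(-41)/7 = 1 - 1*(-369) = 1 + 369 = 370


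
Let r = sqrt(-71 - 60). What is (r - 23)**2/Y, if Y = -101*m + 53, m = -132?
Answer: (23 - I*sqrt(131))**2/13385 ≈ 0.029735 - 0.039335*I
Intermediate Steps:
Y = 13385 (Y = -101*(-132) + 53 = 13332 + 53 = 13385)
r = I*sqrt(131) (r = sqrt(-131) = I*sqrt(131) ≈ 11.446*I)
(r - 23)**2/Y = (I*sqrt(131) - 23)**2/13385 = (-23 + I*sqrt(131))**2*(1/13385) = (-23 + I*sqrt(131))**2/13385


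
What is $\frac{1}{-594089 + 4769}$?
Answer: $- \frac{1}{589320} \approx -1.6969 \cdot 10^{-6}$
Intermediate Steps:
$\frac{1}{-594089 + 4769} = \frac{1}{-589320} = - \frac{1}{589320}$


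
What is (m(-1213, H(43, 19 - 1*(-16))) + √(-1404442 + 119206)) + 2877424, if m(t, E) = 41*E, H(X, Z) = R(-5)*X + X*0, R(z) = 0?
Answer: 2877424 + 6*I*√35701 ≈ 2.8774e+6 + 1133.7*I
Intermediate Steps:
H(X, Z) = 0 (H(X, Z) = 0*X + X*0 = 0 + 0 = 0)
(m(-1213, H(43, 19 - 1*(-16))) + √(-1404442 + 119206)) + 2877424 = (41*0 + √(-1404442 + 119206)) + 2877424 = (0 + √(-1285236)) + 2877424 = (0 + 6*I*√35701) + 2877424 = 6*I*√35701 + 2877424 = 2877424 + 6*I*√35701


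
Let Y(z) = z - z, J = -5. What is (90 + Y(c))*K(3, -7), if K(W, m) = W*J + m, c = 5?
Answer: -1980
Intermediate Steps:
Y(z) = 0
K(W, m) = m - 5*W (K(W, m) = W*(-5) + m = -5*W + m = m - 5*W)
(90 + Y(c))*K(3, -7) = (90 + 0)*(-7 - 5*3) = 90*(-7 - 15) = 90*(-22) = -1980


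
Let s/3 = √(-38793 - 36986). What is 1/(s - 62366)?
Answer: -62366/3890199967 - 249*I*√11/3890199967 ≈ -1.6032e-5 - 2.1229e-7*I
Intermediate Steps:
s = 249*I*√11 (s = 3*√(-38793 - 36986) = 3*√(-75779) = 3*(83*I*√11) = 249*I*√11 ≈ 825.84*I)
1/(s - 62366) = 1/(249*I*√11 - 62366) = 1/(-62366 + 249*I*√11)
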